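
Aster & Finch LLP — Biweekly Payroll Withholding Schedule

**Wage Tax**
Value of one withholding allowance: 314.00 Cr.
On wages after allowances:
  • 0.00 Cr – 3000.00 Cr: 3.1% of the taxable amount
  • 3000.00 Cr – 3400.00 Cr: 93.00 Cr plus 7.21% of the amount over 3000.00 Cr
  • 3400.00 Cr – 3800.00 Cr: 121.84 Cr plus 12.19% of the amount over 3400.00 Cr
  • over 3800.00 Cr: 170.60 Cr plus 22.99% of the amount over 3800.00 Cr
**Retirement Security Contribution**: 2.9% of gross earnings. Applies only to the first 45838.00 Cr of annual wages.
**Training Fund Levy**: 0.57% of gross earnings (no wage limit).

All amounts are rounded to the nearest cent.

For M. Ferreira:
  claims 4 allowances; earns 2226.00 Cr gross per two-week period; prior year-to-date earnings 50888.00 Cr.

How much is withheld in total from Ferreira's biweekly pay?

Wage Tax: taxable = 2226.00 Cr − 4×314.00 Cr = 970.00 Cr
  3.1% × 970.00 Cr = 30.07 Cr
Retirement Security Contribution: YTD 50888.00 Cr ≥ cap 45838.00 Cr → 0.00 Cr
Training Fund Levy: 0.57% × 2226.00 Cr = 12.69 Cr
Total: 30.07 Cr + 0.00 Cr + 12.69 Cr = 42.76 Cr

42.76 Cr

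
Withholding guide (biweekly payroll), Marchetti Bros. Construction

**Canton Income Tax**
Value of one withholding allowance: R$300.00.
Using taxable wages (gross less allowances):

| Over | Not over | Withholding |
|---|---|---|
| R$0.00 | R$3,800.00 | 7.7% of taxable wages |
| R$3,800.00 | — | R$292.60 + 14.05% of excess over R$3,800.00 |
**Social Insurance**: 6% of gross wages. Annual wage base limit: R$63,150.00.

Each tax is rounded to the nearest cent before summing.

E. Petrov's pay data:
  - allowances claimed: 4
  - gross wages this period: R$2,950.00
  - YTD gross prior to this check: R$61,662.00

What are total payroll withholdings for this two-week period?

R$224.03

Canton Income Tax: taxable = R$2,950.00 − 4×R$300.00 = R$1,750.00
  7.7% × R$1,750.00 = R$134.75
Social Insurance: cap R$63,150.00 − YTD R$61,662.00 = R$1,488.00 subject; 6% × R$1,488.00 = R$89.28
Total: R$134.75 + R$89.28 = R$224.03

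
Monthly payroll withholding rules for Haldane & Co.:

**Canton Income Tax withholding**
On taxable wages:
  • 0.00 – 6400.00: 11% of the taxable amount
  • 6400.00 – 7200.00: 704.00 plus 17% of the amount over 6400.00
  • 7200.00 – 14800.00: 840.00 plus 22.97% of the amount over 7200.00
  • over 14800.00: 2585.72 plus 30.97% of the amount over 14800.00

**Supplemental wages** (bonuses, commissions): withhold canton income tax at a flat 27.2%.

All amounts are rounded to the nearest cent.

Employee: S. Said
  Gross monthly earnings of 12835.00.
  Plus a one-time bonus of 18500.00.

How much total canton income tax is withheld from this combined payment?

Canton Income Tax: taxable = 12835.00
  840.00 + 22.97% × (12835.00 − 7200.00) = 840.00 + 22.97% × 5635.00 = 2134.36
Supplemental (27.2% flat on bonus): 27.2% × 18500.00 = 5032.00
Total canton income tax: 2134.36 + 5032.00 = 7166.36

7166.36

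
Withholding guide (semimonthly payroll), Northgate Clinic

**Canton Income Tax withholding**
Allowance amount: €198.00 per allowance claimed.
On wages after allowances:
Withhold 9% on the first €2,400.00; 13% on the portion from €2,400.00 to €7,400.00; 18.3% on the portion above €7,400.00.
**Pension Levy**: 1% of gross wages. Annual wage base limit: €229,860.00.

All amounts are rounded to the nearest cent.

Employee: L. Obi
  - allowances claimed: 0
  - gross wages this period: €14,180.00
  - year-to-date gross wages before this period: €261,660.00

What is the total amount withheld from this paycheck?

Canton Income Tax: taxable = €14,180.00
  €866.00 + 18.3% × (€14,180.00 − €7,400.00) = €866.00 + 18.3% × €6,780.00 = €2,106.74
Pension Levy: YTD €261,660.00 ≥ cap €229,860.00 → €0.00
Total: €2,106.74 + €0.00 = €2,106.74

€2,106.74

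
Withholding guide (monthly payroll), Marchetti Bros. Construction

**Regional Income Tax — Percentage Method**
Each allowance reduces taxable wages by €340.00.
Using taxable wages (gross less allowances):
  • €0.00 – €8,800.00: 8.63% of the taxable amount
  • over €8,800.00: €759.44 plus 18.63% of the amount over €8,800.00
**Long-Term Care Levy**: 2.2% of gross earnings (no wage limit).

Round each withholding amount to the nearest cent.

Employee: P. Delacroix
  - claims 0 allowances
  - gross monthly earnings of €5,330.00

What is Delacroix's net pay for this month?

Regional Income Tax: taxable = €5,330.00
  8.63% × €5,330.00 = €459.98
Long-Term Care Levy: 2.2% × €5,330.00 = €117.26
Total withheld: €459.98 + €117.26 = €577.24
Net pay: €5,330.00 − €577.24 = €4,752.76

€4,752.76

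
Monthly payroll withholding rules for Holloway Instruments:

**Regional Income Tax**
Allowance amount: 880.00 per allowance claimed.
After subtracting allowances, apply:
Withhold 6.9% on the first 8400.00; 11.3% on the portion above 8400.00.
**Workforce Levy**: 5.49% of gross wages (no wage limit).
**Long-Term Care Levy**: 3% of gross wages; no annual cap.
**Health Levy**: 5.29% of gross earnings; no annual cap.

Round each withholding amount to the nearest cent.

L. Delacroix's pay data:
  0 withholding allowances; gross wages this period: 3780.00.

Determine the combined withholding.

781.70

Regional Income Tax: taxable = 3780.00
  6.9% × 3780.00 = 260.82
Workforce Levy: 5.49% × 3780.00 = 207.52
Long-Term Care Levy: 3% × 3780.00 = 113.40
Health Levy: 5.29% × 3780.00 = 199.96
Total: 260.82 + 207.52 + 113.40 + 199.96 = 781.70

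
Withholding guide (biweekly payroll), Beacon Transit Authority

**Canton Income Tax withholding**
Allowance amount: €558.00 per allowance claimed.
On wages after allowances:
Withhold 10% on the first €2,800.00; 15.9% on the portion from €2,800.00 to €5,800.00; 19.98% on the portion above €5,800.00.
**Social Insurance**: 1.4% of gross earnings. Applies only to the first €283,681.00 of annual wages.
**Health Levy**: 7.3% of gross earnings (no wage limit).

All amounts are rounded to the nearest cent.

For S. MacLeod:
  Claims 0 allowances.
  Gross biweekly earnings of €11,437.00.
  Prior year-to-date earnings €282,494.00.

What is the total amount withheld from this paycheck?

€2,734.79

Canton Income Tax: taxable = €11,437.00
  €757.00 + 19.98% × (€11,437.00 − €5,800.00) = €757.00 + 19.98% × €5,637.00 = €1,883.27
Social Insurance: cap €283,681.00 − YTD €282,494.00 = €1,187.00 subject; 1.4% × €1,187.00 = €16.62
Health Levy: 7.3% × €11,437.00 = €834.90
Total: €1,883.27 + €16.62 + €834.90 = €2,734.79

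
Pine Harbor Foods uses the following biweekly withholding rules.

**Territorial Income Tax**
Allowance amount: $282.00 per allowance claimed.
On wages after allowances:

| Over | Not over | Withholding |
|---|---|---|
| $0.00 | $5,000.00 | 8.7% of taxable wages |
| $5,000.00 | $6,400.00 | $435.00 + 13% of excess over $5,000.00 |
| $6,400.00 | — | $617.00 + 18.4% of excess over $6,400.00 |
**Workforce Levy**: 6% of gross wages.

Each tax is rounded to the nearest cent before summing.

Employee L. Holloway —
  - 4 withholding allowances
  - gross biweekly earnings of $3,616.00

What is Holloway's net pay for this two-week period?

$3,182.58

Territorial Income Tax: taxable = $3,616.00 − 4×$282.00 = $2,488.00
  8.7% × $2,488.00 = $216.46
Workforce Levy: 6% × $3,616.00 = $216.96
Total withheld: $216.46 + $216.96 = $433.42
Net pay: $3,616.00 − $433.42 = $3,182.58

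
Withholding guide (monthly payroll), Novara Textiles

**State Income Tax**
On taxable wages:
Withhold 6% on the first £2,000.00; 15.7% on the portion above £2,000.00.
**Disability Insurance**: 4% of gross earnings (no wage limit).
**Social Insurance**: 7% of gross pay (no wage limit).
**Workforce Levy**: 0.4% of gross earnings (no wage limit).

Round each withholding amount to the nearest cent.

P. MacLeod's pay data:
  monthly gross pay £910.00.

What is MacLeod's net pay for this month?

State Income Tax: taxable = £910.00
  6% × £910.00 = £54.60
Disability Insurance: 4% × £910.00 = £36.40
Social Insurance: 7% × £910.00 = £63.70
Workforce Levy: 0.4% × £910.00 = £3.64
Total withheld: £54.60 + £36.40 + £63.70 + £3.64 = £158.34
Net pay: £910.00 − £158.34 = £751.66

£751.66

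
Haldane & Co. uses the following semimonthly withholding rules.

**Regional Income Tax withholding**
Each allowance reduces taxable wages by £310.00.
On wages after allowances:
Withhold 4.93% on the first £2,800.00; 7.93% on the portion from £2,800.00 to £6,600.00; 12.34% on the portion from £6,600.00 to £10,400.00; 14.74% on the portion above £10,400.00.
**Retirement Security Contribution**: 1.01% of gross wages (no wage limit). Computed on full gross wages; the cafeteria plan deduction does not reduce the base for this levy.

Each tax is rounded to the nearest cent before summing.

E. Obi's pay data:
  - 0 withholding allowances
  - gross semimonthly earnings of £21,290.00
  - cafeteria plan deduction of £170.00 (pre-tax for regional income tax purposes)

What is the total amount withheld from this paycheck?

Regional Income Tax: taxable = £21,290.00 − £170.00 = £21,120.00
  £908.30 + 14.74% × (£21,120.00 − £10,400.00) = £908.30 + 14.74% × £10,720.00 = £2,488.43
Retirement Security Contribution: 1.01% × £21,290.00 = £215.03
Total: £2,488.43 + £215.03 = £2,703.46

£2,703.46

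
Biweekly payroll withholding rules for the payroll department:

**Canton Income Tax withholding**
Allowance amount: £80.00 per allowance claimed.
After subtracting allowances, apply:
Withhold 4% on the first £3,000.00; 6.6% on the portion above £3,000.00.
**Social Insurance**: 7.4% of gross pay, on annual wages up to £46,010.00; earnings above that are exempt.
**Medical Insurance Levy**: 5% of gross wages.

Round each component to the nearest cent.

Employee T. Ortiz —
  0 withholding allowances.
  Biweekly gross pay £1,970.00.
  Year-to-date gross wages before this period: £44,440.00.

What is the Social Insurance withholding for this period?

Social Insurance: cap £46,010.00 − YTD £44,440.00 = £1,570.00 subject; 7.4% × £1,570.00 = £116.18

£116.18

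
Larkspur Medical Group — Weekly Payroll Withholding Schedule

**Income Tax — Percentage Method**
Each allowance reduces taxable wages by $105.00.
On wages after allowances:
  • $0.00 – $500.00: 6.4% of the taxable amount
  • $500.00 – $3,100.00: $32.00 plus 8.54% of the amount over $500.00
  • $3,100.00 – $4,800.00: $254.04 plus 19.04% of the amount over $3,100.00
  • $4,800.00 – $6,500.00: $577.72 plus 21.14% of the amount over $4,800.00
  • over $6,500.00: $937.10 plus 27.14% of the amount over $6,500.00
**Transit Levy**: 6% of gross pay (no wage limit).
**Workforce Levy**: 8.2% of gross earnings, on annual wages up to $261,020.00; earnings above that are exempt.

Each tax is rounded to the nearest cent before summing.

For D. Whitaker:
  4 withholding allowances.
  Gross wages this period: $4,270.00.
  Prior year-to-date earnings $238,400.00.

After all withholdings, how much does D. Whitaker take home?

Income Tax: taxable = $4,270.00 − 4×$105.00 = $3,850.00
  $254.04 + 19.04% × ($3,850.00 − $3,100.00) = $254.04 + 19.04% × $750.00 = $396.84
Transit Levy: 6% × $4,270.00 = $256.20
Workforce Levy: 8.2% × $4,270.00 = $350.14
Total withheld: $396.84 + $256.20 + $350.14 = $1,003.18
Net pay: $4,270.00 − $1,003.18 = $3,266.82

$3,266.82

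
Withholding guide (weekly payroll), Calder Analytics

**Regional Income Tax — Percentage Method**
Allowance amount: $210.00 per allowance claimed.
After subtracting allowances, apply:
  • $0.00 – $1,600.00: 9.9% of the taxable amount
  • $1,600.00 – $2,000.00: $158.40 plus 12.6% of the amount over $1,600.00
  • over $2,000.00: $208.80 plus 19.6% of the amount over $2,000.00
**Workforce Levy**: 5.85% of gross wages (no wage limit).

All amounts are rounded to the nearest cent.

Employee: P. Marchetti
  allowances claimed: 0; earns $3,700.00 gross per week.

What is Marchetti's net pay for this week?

$2,941.55

Regional Income Tax: taxable = $3,700.00
  $208.80 + 19.6% × ($3,700.00 − $2,000.00) = $208.80 + 19.6% × $1,700.00 = $542.00
Workforce Levy: 5.85% × $3,700.00 = $216.45
Total withheld: $542.00 + $216.45 = $758.45
Net pay: $3,700.00 − $758.45 = $2,941.55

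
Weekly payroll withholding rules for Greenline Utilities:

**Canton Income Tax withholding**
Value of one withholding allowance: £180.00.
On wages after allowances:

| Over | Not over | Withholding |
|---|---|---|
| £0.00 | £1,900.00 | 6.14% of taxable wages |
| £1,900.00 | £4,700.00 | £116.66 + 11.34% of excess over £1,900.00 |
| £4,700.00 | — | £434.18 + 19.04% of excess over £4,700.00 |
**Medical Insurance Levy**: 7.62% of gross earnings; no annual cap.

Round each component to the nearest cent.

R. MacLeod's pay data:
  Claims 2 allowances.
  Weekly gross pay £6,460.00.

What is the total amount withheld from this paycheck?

£1,192.99

Canton Income Tax: taxable = £6,460.00 − 2×£180.00 = £6,100.00
  £434.18 + 19.04% × (£6,100.00 − £4,700.00) = £434.18 + 19.04% × £1,400.00 = £700.74
Medical Insurance Levy: 7.62% × £6,460.00 = £492.25
Total: £700.74 + £492.25 = £1,192.99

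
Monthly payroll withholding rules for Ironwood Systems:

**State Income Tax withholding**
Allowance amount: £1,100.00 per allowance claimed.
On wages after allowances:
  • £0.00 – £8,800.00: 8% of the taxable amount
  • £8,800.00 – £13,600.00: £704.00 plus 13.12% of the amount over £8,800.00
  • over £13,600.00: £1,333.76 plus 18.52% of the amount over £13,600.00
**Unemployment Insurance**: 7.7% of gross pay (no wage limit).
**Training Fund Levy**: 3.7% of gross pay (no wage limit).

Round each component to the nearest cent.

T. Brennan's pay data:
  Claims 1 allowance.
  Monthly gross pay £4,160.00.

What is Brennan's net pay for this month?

State Income Tax: taxable = £4,160.00 − 1×£1,100.00 = £3,060.00
  8% × £3,060.00 = £244.80
Unemployment Insurance: 7.7% × £4,160.00 = £320.32
Training Fund Levy: 3.7% × £4,160.00 = £153.92
Total withheld: £244.80 + £320.32 + £153.92 = £719.04
Net pay: £4,160.00 − £719.04 = £3,440.96

£3,440.96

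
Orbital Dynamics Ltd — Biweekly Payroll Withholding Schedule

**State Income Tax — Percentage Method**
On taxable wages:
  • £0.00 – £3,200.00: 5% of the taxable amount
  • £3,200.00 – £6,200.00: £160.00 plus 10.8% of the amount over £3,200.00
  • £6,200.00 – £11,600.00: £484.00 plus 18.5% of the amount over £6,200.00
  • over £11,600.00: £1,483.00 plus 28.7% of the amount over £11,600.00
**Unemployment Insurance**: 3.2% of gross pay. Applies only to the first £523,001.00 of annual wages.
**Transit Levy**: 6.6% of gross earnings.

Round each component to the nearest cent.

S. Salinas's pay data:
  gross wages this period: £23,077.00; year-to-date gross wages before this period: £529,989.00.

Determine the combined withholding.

State Income Tax: taxable = £23,077.00
  £1,483.00 + 28.7% × (£23,077.00 − £11,600.00) = £1,483.00 + 28.7% × £11,477.00 = £4,776.90
Unemployment Insurance: YTD £529,989.00 ≥ cap £523,001.00 → £0.00
Transit Levy: 6.6% × £23,077.00 = £1,523.08
Total: £4,776.90 + £0.00 + £1,523.08 = £6,299.98

£6,299.98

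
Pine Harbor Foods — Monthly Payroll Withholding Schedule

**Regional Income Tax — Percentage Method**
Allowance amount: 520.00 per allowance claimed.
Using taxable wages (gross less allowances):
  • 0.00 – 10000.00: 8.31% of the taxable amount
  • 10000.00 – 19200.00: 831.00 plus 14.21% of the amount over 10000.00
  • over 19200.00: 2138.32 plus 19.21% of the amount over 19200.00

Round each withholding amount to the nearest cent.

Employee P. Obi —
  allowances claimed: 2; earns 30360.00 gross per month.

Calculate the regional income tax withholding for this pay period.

4082.37

Regional Income Tax: taxable = 30360.00 − 2×520.00 = 29320.00
  2138.32 + 19.21% × (29320.00 − 19200.00) = 2138.32 + 19.21% × 10120.00 = 4082.37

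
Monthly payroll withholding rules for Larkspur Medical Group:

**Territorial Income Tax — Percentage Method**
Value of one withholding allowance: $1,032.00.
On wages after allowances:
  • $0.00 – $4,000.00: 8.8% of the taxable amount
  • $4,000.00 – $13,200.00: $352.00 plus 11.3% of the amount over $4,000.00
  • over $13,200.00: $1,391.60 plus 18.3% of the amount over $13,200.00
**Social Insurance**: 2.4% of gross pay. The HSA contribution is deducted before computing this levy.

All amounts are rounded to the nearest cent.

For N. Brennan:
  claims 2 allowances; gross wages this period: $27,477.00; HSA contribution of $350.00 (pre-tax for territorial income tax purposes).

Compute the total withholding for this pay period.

$4,213.58

Territorial Income Tax: taxable = $27,477.00 − $350.00 − 2×$1,032.00 = $25,063.00
  $1,391.60 + 18.3% × ($25,063.00 − $13,200.00) = $1,391.60 + 18.3% × $11,863.00 = $3,562.53
Social Insurance: 2.4% × $27,127.00 = $651.05
Total: $3,562.53 + $651.05 = $4,213.58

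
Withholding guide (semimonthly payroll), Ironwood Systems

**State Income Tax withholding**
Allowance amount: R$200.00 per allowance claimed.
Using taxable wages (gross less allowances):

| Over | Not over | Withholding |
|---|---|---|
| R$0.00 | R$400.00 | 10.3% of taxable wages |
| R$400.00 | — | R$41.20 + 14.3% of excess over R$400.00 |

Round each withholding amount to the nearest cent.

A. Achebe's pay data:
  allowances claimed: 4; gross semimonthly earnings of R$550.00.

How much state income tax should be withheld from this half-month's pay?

R$0.00

State Income Tax: taxable = R$550.00 − 4×R$200.00 = R$-250.00
  Taxable ≤ 0 → R$0.00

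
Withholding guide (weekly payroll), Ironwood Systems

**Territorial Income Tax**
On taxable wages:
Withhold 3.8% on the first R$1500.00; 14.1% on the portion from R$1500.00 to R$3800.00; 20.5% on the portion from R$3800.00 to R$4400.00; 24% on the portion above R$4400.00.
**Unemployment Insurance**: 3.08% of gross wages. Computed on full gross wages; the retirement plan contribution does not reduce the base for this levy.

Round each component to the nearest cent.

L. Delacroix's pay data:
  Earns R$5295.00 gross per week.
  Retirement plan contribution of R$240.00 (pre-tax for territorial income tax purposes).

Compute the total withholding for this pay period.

R$824.59

Territorial Income Tax: taxable = R$5295.00 − R$240.00 = R$5055.00
  R$504.30 + 24% × (R$5055.00 − R$4400.00) = R$504.30 + 24% × R$655.00 = R$661.50
Unemployment Insurance: 3.08% × R$5295.00 = R$163.09
Total: R$661.50 + R$163.09 = R$824.59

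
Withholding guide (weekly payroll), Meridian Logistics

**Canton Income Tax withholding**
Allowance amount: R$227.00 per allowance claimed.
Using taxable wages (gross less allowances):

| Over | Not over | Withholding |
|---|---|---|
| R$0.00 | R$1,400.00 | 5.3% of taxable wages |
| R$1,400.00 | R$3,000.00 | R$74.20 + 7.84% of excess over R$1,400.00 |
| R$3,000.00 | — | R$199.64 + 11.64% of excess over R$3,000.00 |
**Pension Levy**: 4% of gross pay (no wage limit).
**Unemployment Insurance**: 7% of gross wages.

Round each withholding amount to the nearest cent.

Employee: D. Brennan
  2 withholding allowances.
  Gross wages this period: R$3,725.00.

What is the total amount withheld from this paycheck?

Canton Income Tax: taxable = R$3,725.00 − 2×R$227.00 = R$3,271.00
  R$199.64 + 11.64% × (R$3,271.00 − R$3,000.00) = R$199.64 + 11.64% × R$271.00 = R$231.18
Pension Levy: 4% × R$3,725.00 = R$149.00
Unemployment Insurance: 7% × R$3,725.00 = R$260.75
Total: R$231.18 + R$149.00 + R$260.75 = R$640.93

R$640.93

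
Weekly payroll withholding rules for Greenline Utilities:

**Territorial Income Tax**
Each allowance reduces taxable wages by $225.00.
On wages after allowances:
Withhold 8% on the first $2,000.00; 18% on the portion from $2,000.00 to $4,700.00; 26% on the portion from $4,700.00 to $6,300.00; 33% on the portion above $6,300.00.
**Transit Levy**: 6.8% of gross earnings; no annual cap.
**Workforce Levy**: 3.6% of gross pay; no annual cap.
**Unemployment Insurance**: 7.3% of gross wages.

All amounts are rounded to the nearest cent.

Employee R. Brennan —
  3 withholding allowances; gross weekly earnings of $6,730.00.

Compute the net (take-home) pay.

Territorial Income Tax: taxable = $6,730.00 − 3×$225.00 = $6,055.00
  $646.00 + 26% × ($6,055.00 − $4,700.00) = $646.00 + 26% × $1,355.00 = $998.30
Transit Levy: 6.8% × $6,730.00 = $457.64
Workforce Levy: 3.6% × $6,730.00 = $242.28
Unemployment Insurance: 7.3% × $6,730.00 = $491.29
Total withheld: $998.30 + $457.64 + $242.28 + $491.29 = $2,189.51
Net pay: $6,730.00 − $2,189.51 = $4,540.49

$4,540.49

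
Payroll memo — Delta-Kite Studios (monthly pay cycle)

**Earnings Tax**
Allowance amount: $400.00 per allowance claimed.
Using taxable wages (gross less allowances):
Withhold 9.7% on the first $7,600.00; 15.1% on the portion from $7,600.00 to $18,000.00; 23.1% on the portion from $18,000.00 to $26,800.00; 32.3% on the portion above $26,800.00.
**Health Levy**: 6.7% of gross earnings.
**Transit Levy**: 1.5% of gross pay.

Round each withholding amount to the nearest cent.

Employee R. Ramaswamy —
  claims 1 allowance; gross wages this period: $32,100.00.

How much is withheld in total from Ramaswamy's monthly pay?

Earnings Tax: taxable = $32,100.00 − 1×$400.00 = $31,700.00
  $4,340.40 + 32.3% × ($31,700.00 − $26,800.00) = $4,340.40 + 32.3% × $4,900.00 = $5,923.10
Health Levy: 6.7% × $32,100.00 = $2,150.70
Transit Levy: 1.5% × $32,100.00 = $481.50
Total: $5,923.10 + $2,150.70 + $481.50 = $8,555.30

$8,555.30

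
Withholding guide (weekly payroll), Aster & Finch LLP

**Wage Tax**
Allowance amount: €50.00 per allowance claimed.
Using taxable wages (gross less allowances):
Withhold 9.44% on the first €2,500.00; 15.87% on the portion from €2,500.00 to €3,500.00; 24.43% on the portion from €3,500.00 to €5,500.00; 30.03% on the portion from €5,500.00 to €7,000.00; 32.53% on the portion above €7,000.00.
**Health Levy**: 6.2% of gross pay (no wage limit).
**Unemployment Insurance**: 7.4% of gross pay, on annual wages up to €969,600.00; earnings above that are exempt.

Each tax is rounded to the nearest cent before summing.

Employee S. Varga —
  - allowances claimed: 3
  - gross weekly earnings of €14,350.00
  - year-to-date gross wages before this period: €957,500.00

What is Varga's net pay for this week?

Wage Tax: taxable = €14,350.00 − 3×€50.00 = €14,200.00
  €1,333.75 + 32.53% × (€14,200.00 − €7,000.00) = €1,333.75 + 32.53% × €7,200.00 = €3,675.91
Health Levy: 6.2% × €14,350.00 = €889.70
Unemployment Insurance: cap €969,600.00 − YTD €957,500.00 = €12,100.00 subject; 7.4% × €12,100.00 = €895.40
Total withheld: €3,675.91 + €889.70 + €895.40 = €5,461.01
Net pay: €14,350.00 − €5,461.01 = €8,888.99

€8,888.99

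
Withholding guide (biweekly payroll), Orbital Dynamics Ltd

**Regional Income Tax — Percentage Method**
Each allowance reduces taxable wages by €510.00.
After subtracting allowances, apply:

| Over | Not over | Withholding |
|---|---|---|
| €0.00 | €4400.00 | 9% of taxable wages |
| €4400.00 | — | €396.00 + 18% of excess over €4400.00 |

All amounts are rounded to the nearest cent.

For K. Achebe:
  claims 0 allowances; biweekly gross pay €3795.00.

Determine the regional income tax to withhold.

Regional Income Tax: taxable = €3795.00
  9% × €3795.00 = €341.55

€341.55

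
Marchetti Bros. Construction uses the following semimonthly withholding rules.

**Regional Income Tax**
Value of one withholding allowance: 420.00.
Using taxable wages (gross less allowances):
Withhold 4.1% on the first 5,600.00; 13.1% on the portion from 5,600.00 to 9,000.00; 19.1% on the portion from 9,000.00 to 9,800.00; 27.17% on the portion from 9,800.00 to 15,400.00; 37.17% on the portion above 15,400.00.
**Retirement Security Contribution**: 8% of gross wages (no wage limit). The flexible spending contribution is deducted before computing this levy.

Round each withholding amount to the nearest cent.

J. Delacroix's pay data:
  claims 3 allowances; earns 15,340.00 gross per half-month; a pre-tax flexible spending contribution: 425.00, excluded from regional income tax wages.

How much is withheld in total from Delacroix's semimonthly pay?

Regional Income Tax: taxable = 15,340.00 − 425.00 − 3×420.00 = 13,655.00
  827.80 + 27.17% × (13,655.00 − 9,800.00) = 827.80 + 27.17% × 3,855.00 = 1,875.20
Retirement Security Contribution: 8% × 14,915.00 = 1,193.20
Total: 1,875.20 + 1,193.20 = 3,068.40

3,068.40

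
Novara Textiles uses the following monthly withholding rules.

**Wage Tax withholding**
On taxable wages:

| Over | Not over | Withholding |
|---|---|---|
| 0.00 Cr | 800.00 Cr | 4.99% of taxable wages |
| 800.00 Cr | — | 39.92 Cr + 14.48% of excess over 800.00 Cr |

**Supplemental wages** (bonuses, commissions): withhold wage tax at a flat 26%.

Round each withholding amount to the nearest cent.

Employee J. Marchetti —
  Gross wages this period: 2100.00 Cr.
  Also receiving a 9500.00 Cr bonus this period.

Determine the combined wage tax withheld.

Wage Tax: taxable = 2100.00 Cr
  39.92 Cr + 14.48% × (2100.00 Cr − 800.00 Cr) = 39.92 Cr + 14.48% × 1300.00 Cr = 228.16 Cr
Supplemental (26% flat on bonus): 26% × 9500.00 Cr = 2470.00 Cr
Total wage tax: 228.16 Cr + 2470.00 Cr = 2698.16 Cr

2698.16 Cr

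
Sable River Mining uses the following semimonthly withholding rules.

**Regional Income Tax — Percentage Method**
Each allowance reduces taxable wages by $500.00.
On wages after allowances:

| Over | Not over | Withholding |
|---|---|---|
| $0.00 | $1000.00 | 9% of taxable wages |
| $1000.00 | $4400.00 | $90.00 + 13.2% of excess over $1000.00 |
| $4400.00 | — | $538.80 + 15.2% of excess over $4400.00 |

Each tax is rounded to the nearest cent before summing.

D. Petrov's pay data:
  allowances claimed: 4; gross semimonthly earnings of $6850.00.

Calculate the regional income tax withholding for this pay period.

$607.20

Regional Income Tax: taxable = $6850.00 − 4×$500.00 = $4850.00
  $538.80 + 15.2% × ($4850.00 − $4400.00) = $538.80 + 15.2% × $450.00 = $607.20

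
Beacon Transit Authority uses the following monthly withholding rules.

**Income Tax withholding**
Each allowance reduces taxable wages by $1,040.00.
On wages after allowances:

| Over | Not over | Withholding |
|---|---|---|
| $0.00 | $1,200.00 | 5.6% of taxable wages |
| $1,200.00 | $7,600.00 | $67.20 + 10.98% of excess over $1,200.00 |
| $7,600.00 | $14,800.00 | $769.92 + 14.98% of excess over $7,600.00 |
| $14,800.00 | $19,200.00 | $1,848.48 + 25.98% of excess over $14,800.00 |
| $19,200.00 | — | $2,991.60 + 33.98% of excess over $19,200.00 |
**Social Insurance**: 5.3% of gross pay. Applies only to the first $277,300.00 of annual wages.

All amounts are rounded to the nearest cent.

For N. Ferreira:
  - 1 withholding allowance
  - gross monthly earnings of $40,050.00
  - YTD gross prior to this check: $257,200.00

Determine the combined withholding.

$10,788.34

Income Tax: taxable = $40,050.00 − 1×$1,040.00 = $39,010.00
  $2,991.60 + 33.98% × ($39,010.00 − $19,200.00) = $2,991.60 + 33.98% × $19,810.00 = $9,723.04
Social Insurance: cap $277,300.00 − YTD $257,200.00 = $20,100.00 subject; 5.3% × $20,100.00 = $1,065.30
Total: $9,723.04 + $1,065.30 = $10,788.34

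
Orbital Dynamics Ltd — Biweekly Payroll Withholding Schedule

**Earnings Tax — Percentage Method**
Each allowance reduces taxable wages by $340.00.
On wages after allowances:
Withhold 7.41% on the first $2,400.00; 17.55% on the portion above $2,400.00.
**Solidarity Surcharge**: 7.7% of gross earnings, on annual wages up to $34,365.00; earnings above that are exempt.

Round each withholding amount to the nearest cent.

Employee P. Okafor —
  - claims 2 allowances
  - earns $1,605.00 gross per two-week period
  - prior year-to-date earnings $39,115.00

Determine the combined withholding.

$68.54

Earnings Tax: taxable = $1,605.00 − 2×$340.00 = $925.00
  7.41% × $925.00 = $68.54
Solidarity Surcharge: YTD $39,115.00 ≥ cap $34,365.00 → $0.00
Total: $68.54 + $0.00 = $68.54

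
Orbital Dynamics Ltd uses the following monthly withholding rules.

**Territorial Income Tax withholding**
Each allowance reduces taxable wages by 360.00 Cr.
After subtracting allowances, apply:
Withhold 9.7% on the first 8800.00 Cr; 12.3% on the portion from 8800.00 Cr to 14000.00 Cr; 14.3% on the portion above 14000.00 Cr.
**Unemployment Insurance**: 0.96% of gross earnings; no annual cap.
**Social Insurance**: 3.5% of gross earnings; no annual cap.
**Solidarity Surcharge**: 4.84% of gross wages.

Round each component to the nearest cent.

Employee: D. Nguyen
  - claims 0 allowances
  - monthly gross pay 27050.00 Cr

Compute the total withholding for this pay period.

5875.00 Cr

Territorial Income Tax: taxable = 27050.00 Cr
  1493.20 Cr + 14.3% × (27050.00 Cr − 14000.00 Cr) = 1493.20 Cr + 14.3% × 13050.00 Cr = 3359.35 Cr
Unemployment Insurance: 0.96% × 27050.00 Cr = 259.68 Cr
Social Insurance: 3.5% × 27050.00 Cr = 946.75 Cr
Solidarity Surcharge: 4.84% × 27050.00 Cr = 1309.22 Cr
Total: 3359.35 Cr + 259.68 Cr + 946.75 Cr + 1309.22 Cr = 5875.00 Cr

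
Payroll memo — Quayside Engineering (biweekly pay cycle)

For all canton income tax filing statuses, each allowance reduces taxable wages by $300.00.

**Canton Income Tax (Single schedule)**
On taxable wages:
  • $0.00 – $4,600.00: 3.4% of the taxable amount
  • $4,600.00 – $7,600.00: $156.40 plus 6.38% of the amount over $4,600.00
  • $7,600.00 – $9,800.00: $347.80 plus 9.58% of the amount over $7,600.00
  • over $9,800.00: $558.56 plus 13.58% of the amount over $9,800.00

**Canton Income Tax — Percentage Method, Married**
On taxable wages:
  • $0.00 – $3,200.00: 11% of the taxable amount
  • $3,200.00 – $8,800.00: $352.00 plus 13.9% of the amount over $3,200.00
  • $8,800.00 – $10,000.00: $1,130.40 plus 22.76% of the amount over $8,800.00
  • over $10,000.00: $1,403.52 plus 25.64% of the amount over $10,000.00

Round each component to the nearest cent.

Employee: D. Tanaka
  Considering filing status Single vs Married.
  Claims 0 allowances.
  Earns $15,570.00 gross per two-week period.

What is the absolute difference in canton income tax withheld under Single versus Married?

$1,489.54

Canton Income Tax (Single): taxable = $15,570.00
  $558.56 + 13.58% × ($15,570.00 − $9,800.00) = $558.56 + 13.58% × $5,770.00 = $1,342.13
Canton Income Tax (Married): taxable = $15,570.00
  $1,403.52 + 25.64% × ($15,570.00 − $10,000.00) = $1,403.52 + 25.64% × $5,570.00 = $2,831.67
Difference: |$1,342.13 − $2,831.67| = $1,489.54 (higher under Married)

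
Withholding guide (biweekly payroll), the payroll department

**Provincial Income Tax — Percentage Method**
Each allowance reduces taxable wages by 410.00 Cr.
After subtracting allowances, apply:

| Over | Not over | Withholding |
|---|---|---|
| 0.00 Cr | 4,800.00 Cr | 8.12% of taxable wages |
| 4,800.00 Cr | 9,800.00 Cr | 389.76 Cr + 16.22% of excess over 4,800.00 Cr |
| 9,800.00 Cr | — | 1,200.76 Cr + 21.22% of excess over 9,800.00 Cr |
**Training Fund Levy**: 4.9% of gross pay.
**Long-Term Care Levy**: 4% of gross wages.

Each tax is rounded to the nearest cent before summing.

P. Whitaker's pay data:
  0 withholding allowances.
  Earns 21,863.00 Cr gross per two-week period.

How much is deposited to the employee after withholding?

16,156.66 Cr

Provincial Income Tax: taxable = 21,863.00 Cr
  1,200.76 Cr + 21.22% × (21,863.00 Cr − 9,800.00 Cr) = 1,200.76 Cr + 21.22% × 12,063.00 Cr = 3,760.53 Cr
Training Fund Levy: 4.9% × 21,863.00 Cr = 1,071.29 Cr
Long-Term Care Levy: 4% × 21,863.00 Cr = 874.52 Cr
Total withheld: 3,760.53 Cr + 1,071.29 Cr + 874.52 Cr = 5,706.34 Cr
Net pay: 21,863.00 Cr − 5,706.34 Cr = 16,156.66 Cr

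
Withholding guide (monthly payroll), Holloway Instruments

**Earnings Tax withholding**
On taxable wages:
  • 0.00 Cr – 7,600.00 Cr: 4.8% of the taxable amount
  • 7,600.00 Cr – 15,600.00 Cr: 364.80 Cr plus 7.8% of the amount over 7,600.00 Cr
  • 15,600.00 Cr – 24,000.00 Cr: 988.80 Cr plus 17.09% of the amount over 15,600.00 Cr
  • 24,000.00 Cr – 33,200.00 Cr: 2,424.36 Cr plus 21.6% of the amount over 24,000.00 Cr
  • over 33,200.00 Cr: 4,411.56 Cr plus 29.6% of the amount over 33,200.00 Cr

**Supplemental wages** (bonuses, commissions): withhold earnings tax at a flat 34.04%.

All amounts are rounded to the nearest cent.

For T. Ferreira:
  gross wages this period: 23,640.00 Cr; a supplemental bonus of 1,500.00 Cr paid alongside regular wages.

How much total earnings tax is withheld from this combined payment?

Earnings Tax: taxable = 23,640.00 Cr
  988.80 Cr + 17.09% × (23,640.00 Cr − 15,600.00 Cr) = 988.80 Cr + 17.09% × 8,040.00 Cr = 2,362.84 Cr
Supplemental (34.04% flat on bonus): 34.04% × 1,500.00 Cr = 510.60 Cr
Total earnings tax: 2,362.84 Cr + 510.60 Cr = 2,873.44 Cr

2,873.44 Cr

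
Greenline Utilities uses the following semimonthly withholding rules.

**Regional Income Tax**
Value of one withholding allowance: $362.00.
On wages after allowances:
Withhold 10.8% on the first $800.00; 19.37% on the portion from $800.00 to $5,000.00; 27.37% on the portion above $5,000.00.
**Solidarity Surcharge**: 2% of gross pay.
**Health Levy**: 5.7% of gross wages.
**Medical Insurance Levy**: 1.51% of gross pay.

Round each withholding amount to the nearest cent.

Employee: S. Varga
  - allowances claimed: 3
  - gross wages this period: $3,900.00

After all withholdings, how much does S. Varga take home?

Regional Income Tax: taxable = $3,900.00 − 3×$362.00 = $2,814.00
  $86.40 + 19.37% × ($2,814.00 − $800.00) = $86.40 + 19.37% × $2,014.00 = $476.51
Solidarity Surcharge: 2% × $3,900.00 = $78.00
Health Levy: 5.7% × $3,900.00 = $222.30
Medical Insurance Levy: 1.51% × $3,900.00 = $58.89
Total withheld: $476.51 + $78.00 + $222.30 + $58.89 = $835.70
Net pay: $3,900.00 − $835.70 = $3,064.30

$3,064.30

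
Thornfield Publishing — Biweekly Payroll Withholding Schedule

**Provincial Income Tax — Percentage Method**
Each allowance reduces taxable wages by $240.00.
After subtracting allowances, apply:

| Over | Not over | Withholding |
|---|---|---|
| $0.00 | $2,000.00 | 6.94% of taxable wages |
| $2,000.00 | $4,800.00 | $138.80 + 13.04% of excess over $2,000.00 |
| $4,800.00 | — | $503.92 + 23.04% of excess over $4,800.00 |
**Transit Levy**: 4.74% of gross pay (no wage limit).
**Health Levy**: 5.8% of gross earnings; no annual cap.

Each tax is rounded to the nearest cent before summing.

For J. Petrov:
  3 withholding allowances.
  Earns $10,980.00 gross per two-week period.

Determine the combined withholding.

Provincial Income Tax: taxable = $10,980.00 − 3×$240.00 = $10,260.00
  $503.92 + 23.04% × ($10,260.00 − $4,800.00) = $503.92 + 23.04% × $5,460.00 = $1,761.90
Transit Levy: 4.74% × $10,980.00 = $520.45
Health Levy: 5.8% × $10,980.00 = $636.84
Total: $1,761.90 + $520.45 + $636.84 = $2,919.19

$2,919.19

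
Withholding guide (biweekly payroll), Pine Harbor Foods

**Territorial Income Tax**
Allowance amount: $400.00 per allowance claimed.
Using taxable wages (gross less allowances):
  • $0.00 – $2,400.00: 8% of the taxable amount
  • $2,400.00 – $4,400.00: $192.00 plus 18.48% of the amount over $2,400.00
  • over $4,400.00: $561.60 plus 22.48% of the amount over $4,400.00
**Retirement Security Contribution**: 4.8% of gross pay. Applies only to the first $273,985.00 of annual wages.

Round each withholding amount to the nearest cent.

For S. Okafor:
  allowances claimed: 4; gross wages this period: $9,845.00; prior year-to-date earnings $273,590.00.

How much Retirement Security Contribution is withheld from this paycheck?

Retirement Security Contribution: cap $273,985.00 − YTD $273,590.00 = $395.00 subject; 4.8% × $395.00 = $18.96

$18.96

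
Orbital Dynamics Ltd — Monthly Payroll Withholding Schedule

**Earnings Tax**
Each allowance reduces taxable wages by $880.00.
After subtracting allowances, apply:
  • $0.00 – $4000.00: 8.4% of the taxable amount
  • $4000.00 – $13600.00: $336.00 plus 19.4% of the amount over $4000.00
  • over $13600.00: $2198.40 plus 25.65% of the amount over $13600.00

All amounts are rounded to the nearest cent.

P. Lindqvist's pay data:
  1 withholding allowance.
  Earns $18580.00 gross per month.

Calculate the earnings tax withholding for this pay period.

$3250.05

Earnings Tax: taxable = $18580.00 − 1×$880.00 = $17700.00
  $2198.40 + 25.65% × ($17700.00 − $13600.00) = $2198.40 + 25.65% × $4100.00 = $3250.05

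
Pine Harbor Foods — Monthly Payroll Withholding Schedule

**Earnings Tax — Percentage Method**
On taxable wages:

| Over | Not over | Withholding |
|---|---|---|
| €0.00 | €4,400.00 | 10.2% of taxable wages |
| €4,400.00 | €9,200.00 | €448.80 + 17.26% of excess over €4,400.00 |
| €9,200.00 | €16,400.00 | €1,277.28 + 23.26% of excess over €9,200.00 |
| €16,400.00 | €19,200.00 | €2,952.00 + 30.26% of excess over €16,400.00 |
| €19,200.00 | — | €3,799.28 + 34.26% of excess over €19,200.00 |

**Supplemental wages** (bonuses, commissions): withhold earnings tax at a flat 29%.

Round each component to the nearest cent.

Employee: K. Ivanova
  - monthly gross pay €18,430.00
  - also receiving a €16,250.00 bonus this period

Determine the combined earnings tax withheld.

€8,278.78

Earnings Tax: taxable = €18,430.00
  €2,952.00 + 30.26% × (€18,430.00 − €16,400.00) = €2,952.00 + 30.26% × €2,030.00 = €3,566.28
Supplemental (29% flat on bonus): 29% × €16,250.00 = €4,712.50
Total earnings tax: €3,566.28 + €4,712.50 = €8,278.78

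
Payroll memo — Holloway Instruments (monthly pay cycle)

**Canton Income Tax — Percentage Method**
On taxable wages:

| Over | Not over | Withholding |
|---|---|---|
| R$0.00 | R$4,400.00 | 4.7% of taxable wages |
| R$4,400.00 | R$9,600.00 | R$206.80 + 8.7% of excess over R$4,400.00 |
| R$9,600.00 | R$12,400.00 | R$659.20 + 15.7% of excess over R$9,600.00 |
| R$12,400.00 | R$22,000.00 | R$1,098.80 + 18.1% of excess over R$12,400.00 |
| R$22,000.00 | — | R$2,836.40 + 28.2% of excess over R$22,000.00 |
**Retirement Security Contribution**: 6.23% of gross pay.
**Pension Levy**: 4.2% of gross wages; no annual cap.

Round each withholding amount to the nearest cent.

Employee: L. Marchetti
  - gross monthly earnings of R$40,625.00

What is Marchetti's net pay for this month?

Canton Income Tax: taxable = R$40,625.00
  R$2,836.40 + 28.2% × (R$40,625.00 − R$22,000.00) = R$2,836.40 + 28.2% × R$18,625.00 = R$8,088.65
Retirement Security Contribution: 6.23% × R$40,625.00 = R$2,530.94
Pension Levy: 4.2% × R$40,625.00 = R$1,706.25
Total withheld: R$8,088.65 + R$2,530.94 + R$1,706.25 = R$12,325.84
Net pay: R$40,625.00 − R$12,325.84 = R$28,299.16

R$28,299.16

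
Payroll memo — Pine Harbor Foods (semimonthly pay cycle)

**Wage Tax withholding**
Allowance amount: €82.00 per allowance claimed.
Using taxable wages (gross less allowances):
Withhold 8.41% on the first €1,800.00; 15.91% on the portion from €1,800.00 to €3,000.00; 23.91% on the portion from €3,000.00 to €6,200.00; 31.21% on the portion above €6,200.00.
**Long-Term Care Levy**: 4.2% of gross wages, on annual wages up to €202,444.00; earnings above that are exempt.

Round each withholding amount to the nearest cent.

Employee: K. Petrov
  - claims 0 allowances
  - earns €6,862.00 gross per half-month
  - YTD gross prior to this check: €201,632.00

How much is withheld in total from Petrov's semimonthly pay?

Wage Tax: taxable = €6,862.00
  €1,107.42 + 31.21% × (€6,862.00 − €6,200.00) = €1,107.42 + 31.21% × €662.00 = €1,314.03
Long-Term Care Levy: cap €202,444.00 − YTD €201,632.00 = €812.00 subject; 4.2% × €812.00 = €34.10
Total: €1,314.03 + €34.10 = €1,348.13

€1,348.13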